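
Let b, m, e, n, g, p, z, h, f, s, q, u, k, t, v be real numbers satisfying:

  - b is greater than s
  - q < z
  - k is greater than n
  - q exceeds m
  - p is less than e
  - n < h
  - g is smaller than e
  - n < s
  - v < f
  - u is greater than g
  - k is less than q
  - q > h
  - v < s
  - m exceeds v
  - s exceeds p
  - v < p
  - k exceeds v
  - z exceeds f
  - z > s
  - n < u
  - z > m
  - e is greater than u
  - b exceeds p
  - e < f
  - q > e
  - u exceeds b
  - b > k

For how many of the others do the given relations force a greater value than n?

From n the given relations immediately reach s, k, u, h.
From those, b, e, q, z — 8 in total.
From those, f — 9 in total.
Nothing else is reachable above n; 9 in all.

9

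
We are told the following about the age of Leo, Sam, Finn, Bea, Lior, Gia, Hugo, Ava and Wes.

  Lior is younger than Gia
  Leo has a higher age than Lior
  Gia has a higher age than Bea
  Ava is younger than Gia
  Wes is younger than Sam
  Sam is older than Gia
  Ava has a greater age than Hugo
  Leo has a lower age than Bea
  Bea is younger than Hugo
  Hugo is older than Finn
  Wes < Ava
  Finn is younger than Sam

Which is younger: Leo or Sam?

Leo

Leo < Bea and Bea < Hugo give Leo < Hugo.
With Hugo < Ava: Leo < Bea < Hugo < Ava.
With Ava < Gia: Leo < Bea < Hugo < Ava < Gia.
With Gia < Sam: Leo < Bea < Hugo < Ava < Gia < Sam.
So Leo < Sam; Leo is the younger of the two.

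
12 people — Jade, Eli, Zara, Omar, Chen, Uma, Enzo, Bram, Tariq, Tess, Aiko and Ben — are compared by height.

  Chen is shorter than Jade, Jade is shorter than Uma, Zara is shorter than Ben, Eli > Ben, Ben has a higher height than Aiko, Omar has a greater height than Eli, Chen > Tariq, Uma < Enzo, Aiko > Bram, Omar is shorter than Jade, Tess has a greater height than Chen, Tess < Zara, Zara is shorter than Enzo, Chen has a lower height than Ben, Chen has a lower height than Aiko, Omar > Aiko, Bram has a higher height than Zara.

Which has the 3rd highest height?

Chaining the given pairs: Tariq < Chen < Tess < Zara < Bram < Aiko < Ben < Eli < Omar < Jade < Uma < Enzo.
Counting 3 from the largest end gives Jade.

Jade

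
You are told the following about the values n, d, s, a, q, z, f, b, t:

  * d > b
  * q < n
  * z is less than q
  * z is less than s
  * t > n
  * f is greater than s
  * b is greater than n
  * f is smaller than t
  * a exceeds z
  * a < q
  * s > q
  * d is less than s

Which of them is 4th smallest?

n

Chaining the given pairs: z < a < q < n < b < d < s < f < t.
The 4th smallest is n.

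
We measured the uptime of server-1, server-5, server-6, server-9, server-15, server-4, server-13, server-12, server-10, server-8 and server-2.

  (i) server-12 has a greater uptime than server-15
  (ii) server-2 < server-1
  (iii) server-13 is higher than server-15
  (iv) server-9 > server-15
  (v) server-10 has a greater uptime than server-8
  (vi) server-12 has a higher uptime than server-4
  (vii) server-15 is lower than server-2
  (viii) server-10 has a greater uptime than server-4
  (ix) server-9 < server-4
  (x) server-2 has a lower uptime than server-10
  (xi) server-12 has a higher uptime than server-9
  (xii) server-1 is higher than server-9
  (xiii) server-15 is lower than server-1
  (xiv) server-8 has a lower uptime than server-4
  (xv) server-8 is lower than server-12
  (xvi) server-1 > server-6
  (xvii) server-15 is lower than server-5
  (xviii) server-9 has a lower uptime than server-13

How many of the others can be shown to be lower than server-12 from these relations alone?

From server-12 the given relations immediately reach server-8, server-15, server-9, server-4.
No other element is forced below server-12 by the given relations, so the count is 4.

4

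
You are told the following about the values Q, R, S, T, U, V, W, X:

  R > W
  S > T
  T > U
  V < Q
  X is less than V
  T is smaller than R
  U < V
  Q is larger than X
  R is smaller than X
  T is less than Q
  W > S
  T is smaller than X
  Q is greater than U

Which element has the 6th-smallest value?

The consecutive relations fix a unique order: U < T < S < W < R < X < V < Q.
Counting 6 from the smallest end gives X.

X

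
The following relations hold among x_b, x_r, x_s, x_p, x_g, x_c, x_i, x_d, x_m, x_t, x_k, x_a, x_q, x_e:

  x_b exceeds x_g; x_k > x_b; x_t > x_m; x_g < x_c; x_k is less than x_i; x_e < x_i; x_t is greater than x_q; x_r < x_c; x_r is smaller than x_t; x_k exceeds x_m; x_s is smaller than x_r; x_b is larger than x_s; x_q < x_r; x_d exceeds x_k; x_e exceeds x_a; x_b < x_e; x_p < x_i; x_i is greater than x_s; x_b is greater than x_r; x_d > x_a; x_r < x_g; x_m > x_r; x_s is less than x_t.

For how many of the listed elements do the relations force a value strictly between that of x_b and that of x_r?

The relations place x_r below x_b. An element lies strictly between them when it is forced above x_r and also forced below x_b.
Above x_r: {x_g, x_m, x_t, x_k, x_c, x_e, x_d, x_i}. Below x_b: {x_s, x_q, x_g}.
Intersection: {x_g} — 1.

1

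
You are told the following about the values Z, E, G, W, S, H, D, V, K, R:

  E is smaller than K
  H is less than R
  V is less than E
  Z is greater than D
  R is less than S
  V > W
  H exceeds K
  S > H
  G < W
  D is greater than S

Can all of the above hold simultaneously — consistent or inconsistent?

The single ordering G < W < V < E < K < H < R < S < D < Z satisfies every listed relation, so no contradiction arises.

consistent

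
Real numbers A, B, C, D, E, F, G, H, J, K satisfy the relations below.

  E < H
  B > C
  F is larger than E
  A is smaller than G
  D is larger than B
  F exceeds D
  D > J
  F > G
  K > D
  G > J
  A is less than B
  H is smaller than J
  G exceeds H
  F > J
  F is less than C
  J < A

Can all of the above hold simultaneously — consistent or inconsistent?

inconsistent

We have D < F stated directly, yet also F < C < B < D by chaining the others — so F < D. Contradiction.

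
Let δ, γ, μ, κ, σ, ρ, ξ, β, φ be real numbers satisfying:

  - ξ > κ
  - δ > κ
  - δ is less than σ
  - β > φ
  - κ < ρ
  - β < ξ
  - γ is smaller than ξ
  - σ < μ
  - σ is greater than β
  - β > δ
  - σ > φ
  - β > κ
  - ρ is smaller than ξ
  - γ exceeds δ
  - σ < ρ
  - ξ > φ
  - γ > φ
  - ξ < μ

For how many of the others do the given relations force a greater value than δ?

Directly above δ: β, σ, γ.
One step further: ρ, ξ, μ (6 so far).
No other element is forced above δ by the given relations, so the count is 6.

6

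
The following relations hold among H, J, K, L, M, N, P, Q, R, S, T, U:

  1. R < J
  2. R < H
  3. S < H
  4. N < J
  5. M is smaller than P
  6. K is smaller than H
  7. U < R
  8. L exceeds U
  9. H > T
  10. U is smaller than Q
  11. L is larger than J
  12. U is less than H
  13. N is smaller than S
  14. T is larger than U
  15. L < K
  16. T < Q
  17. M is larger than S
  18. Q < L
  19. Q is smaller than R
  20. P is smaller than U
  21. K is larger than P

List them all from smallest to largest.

N < S < M < P < U < T < Q < R < J < L < K < H

Nothing is placed below N, so it is least; from there N < S; S < M; M < P; P < U; U < T; T < Q; Q < R; R < J; J < L; L < K; K < H, each given directly.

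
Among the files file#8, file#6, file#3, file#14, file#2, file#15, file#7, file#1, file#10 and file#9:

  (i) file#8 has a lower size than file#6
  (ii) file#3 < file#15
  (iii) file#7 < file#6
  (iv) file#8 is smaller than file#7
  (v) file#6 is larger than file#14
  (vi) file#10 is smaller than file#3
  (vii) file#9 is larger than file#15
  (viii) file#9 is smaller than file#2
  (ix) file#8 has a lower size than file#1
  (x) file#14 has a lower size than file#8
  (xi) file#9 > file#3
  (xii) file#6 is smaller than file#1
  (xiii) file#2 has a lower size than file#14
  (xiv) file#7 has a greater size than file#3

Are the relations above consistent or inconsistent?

Every relation is compatible with file#10 < file#3 < file#15 < file#9 < file#2 < file#14 < file#8 < file#7 < file#6 < file#1; the set is consistent.

consistent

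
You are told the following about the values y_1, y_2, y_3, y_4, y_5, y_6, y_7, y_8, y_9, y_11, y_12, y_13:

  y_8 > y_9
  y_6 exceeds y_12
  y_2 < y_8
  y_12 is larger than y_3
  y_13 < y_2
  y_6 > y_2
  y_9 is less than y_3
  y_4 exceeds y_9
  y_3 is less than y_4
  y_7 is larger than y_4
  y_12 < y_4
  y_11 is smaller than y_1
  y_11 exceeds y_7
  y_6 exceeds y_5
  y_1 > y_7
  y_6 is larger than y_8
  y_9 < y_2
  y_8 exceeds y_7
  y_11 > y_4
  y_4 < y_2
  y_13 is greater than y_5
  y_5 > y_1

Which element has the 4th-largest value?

Chaining the given pairs: y_9 < y_3 < y_12 < y_4 < y_7 < y_11 < y_1 < y_5 < y_13 < y_2 < y_8 < y_6.
The 4th largest is y_13.

y_13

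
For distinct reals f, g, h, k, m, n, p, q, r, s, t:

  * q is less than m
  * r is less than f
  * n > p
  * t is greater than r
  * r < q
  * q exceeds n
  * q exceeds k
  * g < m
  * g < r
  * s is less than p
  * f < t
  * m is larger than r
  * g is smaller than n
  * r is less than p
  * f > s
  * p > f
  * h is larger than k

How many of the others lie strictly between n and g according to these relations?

Chaining upward from g reaches: r, f, t, p, q, m.
Chaining downward from n reaches: s, r, f, p.
Strictly between g and n are those in both lists: r, f, p — 3 elements.

3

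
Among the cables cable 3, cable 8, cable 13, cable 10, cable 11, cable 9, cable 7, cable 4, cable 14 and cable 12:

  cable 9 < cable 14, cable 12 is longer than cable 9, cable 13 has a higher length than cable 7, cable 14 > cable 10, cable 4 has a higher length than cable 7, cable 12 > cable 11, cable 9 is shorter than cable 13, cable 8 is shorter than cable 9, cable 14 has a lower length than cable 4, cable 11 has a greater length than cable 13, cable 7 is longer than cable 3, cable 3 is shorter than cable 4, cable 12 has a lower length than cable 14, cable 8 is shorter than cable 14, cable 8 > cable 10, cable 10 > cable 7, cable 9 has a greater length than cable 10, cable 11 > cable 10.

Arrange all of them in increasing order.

The consecutive links are each given: cable 3 < cable 7; cable 7 < cable 10; cable 10 < cable 8; cable 8 < cable 9; cable 9 < cable 13; cable 13 < cable 11; cable 11 < cable 12; cable 12 < cable 14; cable 14 < cable 4.

cable 3 < cable 7 < cable 10 < cable 8 < cable 9 < cable 13 < cable 11 < cable 12 < cable 14 < cable 4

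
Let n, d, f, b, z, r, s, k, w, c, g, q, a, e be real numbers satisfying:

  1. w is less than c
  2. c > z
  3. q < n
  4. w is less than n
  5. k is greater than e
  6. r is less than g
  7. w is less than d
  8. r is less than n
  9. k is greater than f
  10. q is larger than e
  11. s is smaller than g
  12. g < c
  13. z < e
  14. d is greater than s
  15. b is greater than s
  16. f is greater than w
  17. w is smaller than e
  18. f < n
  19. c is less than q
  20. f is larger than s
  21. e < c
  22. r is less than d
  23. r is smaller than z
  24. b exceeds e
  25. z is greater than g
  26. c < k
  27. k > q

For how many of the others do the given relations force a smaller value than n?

Directly below n: r, w, f, q.
One step further: s, e, c (7 so far).
One step further: g, z (9 so far).
Nothing else is reachable below n; 9 in all.

9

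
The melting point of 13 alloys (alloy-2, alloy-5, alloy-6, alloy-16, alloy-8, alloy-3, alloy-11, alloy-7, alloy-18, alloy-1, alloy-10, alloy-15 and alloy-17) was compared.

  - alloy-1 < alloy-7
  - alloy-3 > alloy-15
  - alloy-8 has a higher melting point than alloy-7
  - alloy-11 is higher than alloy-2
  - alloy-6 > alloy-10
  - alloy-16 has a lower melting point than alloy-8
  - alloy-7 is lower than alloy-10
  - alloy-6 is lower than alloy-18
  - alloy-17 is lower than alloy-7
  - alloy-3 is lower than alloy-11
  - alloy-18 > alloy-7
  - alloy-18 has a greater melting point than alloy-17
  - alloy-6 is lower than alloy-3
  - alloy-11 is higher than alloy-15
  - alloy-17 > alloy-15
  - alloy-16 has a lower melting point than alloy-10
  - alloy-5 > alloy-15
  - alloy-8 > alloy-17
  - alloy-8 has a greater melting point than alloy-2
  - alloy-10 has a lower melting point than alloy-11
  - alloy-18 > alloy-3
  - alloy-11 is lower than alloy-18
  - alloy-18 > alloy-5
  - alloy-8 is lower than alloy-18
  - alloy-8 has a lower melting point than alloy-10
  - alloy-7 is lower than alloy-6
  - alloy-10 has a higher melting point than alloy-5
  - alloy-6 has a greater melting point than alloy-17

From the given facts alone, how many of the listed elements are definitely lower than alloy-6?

The elements the relations force below alloy-6 are alloy-15, alloy-17, alloy-1, alloy-7, alloy-16, alloy-2, alloy-8, alloy-5, alloy-10 — no chain reaches any other.
That is 9.

9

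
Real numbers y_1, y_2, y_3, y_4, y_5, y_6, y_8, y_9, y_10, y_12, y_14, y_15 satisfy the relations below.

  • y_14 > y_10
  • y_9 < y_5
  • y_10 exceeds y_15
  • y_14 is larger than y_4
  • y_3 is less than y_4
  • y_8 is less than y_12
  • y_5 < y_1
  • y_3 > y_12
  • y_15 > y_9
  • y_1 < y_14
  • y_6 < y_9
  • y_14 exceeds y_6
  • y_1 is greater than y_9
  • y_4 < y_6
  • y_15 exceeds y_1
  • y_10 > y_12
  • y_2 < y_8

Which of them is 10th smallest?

Chaining the given pairs: y_2 < y_8 < y_12 < y_3 < y_4 < y_6 < y_9 < y_5 < y_1 < y_15 < y_10 < y_14.
Counting 10 from the smallest end gives y_15.

y_15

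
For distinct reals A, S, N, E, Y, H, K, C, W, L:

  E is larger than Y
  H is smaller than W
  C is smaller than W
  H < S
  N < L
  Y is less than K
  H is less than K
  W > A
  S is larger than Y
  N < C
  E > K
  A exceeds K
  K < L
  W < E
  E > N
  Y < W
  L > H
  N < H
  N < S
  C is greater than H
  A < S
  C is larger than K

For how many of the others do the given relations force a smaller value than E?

7

From E the given relations immediately reach N, Y, K, W.
From those, H, C, A — 7 in total.
No other element is forced below E by the given relations, so the count is 7.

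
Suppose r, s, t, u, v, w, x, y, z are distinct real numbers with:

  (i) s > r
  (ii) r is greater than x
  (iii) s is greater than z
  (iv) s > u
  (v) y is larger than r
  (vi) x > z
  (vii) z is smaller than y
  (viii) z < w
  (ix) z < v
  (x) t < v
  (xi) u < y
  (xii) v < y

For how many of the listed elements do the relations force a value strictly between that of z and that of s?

2

Chaining upward from z reaches: w, x, v, r, y.
Chaining downward from s reaches: u, x, r.
Strictly between z and s are those in both lists: x, r — 2 elements.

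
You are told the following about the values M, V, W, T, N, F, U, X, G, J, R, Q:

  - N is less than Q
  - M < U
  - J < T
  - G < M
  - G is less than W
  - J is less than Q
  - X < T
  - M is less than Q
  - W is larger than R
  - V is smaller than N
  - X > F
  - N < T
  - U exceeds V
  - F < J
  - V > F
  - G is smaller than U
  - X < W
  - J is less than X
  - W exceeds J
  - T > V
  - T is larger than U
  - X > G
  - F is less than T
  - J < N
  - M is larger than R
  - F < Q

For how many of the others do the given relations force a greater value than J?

From J the given relations immediately reach X, N, T, Q, W.
No other element is forced above J by the given relations, so the count is 5.

5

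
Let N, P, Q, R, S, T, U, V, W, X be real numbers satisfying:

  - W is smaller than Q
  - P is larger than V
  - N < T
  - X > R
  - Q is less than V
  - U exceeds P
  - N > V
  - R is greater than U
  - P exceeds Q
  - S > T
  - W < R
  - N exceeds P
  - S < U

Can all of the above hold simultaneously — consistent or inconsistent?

consistent

Every relation is compatible with W < Q < V < P < N < T < S < U < R < X; the set is consistent.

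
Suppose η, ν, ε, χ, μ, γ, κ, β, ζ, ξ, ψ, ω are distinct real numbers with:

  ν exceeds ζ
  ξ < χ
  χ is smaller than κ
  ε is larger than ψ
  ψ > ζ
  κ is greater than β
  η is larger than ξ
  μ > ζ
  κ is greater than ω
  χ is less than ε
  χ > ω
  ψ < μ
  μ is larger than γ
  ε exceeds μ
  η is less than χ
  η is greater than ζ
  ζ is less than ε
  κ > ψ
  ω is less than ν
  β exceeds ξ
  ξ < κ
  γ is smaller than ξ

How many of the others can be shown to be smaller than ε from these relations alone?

From ε the given relations immediately reach ζ, ψ, μ, χ.
From those, γ, ω, ξ, η — 8 in total.
No other element is forced below ε by the given relations, so the count is 8.

8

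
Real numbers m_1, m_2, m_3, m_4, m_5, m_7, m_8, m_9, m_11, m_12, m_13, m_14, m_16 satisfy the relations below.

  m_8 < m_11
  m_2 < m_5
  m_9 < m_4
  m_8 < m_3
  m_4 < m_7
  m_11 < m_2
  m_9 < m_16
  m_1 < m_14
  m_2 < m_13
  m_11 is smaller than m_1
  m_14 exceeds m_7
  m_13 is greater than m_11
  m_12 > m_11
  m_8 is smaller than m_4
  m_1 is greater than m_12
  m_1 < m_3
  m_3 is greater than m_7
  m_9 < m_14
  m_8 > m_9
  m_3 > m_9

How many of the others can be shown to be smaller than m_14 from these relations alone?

Directly below m_14: m_9, m_1, m_7.
One step further: m_11, m_12, m_4 (6 so far).
One step further: m_8 (7 so far).
Nothing else is reachable below m_14; 7 in all.

7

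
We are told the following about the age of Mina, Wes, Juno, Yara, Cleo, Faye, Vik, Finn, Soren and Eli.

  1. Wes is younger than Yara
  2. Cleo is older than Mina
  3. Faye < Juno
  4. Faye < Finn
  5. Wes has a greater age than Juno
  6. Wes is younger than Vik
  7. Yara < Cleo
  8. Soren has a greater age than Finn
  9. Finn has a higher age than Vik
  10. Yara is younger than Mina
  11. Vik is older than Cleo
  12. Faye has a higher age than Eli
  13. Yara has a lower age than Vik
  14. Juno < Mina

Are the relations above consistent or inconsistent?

The single ordering Eli < Faye < Juno < Wes < Yara < Mina < Cleo < Vik < Finn < Soren satisfies every listed relation, so no contradiction arises.

consistent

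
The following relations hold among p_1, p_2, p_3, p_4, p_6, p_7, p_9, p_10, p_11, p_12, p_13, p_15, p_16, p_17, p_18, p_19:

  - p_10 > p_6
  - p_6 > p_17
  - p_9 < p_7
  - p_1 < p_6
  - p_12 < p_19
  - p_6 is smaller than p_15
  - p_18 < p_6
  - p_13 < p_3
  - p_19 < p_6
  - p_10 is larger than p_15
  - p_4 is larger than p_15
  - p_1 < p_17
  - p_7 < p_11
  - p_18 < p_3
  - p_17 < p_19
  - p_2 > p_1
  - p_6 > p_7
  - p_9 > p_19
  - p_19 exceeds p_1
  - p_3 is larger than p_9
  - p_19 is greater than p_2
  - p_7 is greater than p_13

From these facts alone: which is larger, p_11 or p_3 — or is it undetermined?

Following every chain through p_3: below p_3 we get p_18, p_13, p_1, p_12, p_17, p_2, p_19, p_9.
p_11 is not reached, and no chain runs the other way from p_11 to p_3.
So the given relations leave the order of p_3 and p_11 undetermined.

undetermined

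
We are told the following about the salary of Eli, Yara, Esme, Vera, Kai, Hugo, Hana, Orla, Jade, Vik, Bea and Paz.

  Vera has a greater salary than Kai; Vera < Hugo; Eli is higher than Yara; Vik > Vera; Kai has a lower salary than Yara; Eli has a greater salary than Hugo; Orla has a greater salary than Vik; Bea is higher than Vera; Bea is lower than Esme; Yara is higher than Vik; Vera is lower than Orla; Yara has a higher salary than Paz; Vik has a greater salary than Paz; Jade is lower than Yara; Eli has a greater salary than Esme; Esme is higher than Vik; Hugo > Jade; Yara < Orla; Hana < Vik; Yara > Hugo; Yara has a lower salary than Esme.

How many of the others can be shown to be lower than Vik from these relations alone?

4

From Vik the given relations immediately reach Hana, Vera, Paz.
From those, Kai — 4 in total.
Nothing else is reachable below Vik; 4 in all.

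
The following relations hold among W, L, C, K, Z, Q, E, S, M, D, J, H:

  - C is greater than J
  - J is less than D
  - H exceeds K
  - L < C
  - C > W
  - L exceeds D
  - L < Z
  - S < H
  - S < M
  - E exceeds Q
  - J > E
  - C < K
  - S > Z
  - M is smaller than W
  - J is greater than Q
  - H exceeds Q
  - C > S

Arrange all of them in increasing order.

Q < E < J < D < L < Z < S < M < W < C < K < H

Each adjacent pair is fixed by a given relation: Q < E; E < J; J < D; D < L; L < Z; Z < S; S < M; M < W; W < C; C < K; K < H. Chaining them end to end gives the full order.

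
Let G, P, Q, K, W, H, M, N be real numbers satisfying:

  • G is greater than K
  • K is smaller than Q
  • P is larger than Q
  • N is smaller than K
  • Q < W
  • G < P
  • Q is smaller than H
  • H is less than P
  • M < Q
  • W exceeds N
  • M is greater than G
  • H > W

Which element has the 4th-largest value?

Piecing the relations together gives one ordering: N < K < G < M < Q < W < H < P.
Counting 4 from the largest end gives Q.

Q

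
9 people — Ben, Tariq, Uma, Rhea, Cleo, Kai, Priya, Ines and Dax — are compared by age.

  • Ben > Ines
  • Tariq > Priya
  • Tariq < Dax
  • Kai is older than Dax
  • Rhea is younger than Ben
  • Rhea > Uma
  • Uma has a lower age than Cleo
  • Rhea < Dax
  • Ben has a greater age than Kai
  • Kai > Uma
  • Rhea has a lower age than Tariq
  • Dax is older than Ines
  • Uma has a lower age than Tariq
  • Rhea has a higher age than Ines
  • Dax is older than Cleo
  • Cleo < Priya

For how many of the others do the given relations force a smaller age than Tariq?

Directly below Tariq: Uma, Priya, Rhea.
One step further: Ines, Cleo (5 so far).
Nothing else is reachable below Tariq; 5 in all.

5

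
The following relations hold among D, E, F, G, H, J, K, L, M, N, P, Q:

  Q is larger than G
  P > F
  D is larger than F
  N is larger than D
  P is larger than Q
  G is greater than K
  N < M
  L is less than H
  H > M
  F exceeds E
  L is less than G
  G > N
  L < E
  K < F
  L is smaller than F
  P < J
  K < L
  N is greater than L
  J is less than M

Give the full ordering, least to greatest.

K < L < E < F < D < N < G < Q < P < J < M < H

Nothing is placed below K, so it is least; from there K < L; L < E; E < F; F < D; D < N; N < G; G < Q; Q < P; P < J; J < M; M < H, each given directly.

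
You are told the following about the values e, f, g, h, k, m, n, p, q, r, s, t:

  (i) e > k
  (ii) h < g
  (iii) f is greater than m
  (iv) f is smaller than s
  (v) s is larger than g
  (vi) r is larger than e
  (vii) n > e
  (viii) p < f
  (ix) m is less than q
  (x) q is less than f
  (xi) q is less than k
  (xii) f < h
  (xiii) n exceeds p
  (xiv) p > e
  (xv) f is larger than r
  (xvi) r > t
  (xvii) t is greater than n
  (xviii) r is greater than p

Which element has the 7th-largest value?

Piecing the relations together gives one ordering: m < q < k < e < p < n < t < r < f < h < g < s.
Counting 7 from the largest end gives n.

n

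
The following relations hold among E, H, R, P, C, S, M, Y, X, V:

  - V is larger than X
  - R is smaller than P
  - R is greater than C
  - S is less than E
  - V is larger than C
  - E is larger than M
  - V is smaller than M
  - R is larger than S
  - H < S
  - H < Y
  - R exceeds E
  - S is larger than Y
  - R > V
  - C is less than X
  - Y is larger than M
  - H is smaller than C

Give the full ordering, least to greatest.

The consecutive links are each given: H < C; C < X; X < V; V < M; M < Y; Y < S; S < E; E < R; R < P.

H < C < X < V < M < Y < S < E < R < P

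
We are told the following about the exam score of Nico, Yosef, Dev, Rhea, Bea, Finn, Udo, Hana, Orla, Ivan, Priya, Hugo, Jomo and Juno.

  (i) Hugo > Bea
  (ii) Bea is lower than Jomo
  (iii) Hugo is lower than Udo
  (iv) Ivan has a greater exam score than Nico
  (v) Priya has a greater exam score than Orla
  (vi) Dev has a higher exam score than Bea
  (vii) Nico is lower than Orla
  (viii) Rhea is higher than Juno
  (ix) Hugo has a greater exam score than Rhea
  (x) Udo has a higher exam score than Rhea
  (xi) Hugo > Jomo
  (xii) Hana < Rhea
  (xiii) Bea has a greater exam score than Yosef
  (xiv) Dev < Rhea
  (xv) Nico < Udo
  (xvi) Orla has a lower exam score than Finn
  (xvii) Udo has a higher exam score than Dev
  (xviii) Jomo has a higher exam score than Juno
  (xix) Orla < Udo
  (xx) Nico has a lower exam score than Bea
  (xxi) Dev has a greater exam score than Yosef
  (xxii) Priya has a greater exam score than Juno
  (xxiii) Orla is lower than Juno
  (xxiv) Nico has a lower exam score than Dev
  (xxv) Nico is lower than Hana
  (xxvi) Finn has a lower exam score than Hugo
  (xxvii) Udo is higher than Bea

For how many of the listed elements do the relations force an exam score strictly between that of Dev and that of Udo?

2

Chaining upward from Dev reaches: Rhea, Hugo.
Chaining downward from Udo reaches: Nico, Yosef, Bea, Orla, Hana, Juno, Jomo, Finn, Rhea, Hugo.
Strictly between Dev and Udo are those in both lists: Rhea, Hugo — 2 elements.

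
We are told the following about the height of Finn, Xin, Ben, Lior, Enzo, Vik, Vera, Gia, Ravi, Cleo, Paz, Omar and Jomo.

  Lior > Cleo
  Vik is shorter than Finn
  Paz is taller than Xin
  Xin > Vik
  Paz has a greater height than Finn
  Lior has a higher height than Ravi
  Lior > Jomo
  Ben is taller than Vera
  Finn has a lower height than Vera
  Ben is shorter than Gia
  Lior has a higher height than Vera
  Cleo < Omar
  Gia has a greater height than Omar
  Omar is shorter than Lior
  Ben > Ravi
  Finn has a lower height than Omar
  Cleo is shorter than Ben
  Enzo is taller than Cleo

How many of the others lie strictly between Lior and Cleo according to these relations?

1

Chaining upward from Cleo reaches: Ben, Enzo, Omar, Gia.
Chaining downward from Lior reaches: Jomo, Vik, Finn, Vera, Ravi, Omar.
Strictly between Cleo and Lior are those in both lists: Omar — 1 element.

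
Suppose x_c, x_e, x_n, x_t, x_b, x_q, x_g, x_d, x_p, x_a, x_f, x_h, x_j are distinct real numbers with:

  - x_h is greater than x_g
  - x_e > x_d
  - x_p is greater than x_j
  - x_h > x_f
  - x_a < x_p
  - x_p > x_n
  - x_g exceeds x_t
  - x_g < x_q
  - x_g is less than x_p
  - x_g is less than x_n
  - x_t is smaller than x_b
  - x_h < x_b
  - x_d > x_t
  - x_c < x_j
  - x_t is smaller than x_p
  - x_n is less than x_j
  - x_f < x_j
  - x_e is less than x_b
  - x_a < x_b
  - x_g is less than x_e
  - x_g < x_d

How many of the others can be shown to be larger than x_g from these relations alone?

8

From x_g the given relations immediately reach x_n, x_q, x_d, x_e, x_p, x_h.
From those, x_j, x_b — 8 in total.
Nothing else is reachable above x_g; 8 in all.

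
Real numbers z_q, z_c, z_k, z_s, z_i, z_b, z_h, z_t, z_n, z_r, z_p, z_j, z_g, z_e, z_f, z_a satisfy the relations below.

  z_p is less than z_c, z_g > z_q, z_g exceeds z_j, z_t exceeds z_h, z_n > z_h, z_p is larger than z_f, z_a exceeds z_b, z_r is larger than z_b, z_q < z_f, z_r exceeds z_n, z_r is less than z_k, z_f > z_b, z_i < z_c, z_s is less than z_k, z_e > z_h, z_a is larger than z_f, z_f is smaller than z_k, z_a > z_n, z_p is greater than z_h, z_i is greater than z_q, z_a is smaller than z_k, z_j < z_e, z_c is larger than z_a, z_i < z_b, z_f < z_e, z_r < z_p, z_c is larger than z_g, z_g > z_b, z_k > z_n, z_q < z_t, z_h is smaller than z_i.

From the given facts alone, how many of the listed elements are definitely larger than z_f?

5

Directly above z_f: z_a, z_p, z_e, z_k.
One step further: z_c (5 so far).
No other element is forced above z_f by the given relations, so the count is 5.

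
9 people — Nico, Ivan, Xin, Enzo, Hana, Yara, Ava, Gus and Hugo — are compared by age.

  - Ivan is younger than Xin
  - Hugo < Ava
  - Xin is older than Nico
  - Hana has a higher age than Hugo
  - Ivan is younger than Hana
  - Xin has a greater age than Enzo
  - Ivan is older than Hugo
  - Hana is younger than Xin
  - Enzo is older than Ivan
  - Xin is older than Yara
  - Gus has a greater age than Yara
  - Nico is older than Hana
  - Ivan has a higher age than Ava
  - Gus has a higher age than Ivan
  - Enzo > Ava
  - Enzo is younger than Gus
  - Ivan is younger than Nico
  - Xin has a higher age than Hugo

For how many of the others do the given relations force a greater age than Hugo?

From Hugo the given relations immediately reach Ava, Ivan, Hana, Xin.
From those, Nico, Enzo, Gus — 7 in total.
No other element is forced above Hugo by the given relations, so the count is 7.

7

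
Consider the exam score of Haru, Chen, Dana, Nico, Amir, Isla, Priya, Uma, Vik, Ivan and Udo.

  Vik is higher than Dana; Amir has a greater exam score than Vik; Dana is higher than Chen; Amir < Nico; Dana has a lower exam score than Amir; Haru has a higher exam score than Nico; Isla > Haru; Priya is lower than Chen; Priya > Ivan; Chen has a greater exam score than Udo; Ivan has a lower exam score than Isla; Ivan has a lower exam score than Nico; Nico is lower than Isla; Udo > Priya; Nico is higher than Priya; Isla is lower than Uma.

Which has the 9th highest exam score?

The consecutive relations fix a unique order: Ivan < Priya < Udo < Chen < Dana < Vik < Amir < Nico < Haru < Isla < Uma.
Counting 9 from the largest end gives Udo.

Udo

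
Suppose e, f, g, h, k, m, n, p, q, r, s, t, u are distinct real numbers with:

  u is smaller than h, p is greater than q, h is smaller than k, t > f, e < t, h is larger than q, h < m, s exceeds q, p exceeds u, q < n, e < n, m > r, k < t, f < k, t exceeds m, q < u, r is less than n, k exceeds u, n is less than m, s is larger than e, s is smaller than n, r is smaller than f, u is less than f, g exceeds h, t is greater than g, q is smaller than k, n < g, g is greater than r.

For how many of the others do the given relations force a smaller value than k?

The elements the relations force below k are r, q, u, h, f — no chain reaches any other.
That is 5.

5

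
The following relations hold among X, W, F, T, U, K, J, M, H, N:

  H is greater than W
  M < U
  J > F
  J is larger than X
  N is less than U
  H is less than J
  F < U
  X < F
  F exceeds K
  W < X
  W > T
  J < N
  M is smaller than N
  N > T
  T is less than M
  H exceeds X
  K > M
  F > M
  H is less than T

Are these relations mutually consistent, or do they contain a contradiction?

Chaining the given relations yields W < X < H < T, so W < T. But one relation states T < W. These cannot both hold.

inconsistent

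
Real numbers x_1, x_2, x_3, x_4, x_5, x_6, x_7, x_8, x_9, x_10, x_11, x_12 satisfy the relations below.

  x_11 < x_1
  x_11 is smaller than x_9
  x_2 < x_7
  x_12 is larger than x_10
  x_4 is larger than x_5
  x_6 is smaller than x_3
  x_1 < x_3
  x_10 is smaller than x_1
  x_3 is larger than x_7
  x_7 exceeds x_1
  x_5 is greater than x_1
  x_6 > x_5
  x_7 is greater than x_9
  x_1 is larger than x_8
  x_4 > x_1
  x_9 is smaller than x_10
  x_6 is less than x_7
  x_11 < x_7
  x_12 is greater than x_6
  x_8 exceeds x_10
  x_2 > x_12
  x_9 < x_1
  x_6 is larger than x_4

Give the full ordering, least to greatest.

The consecutive links are each given: x_11 < x_9; x_9 < x_10; x_10 < x_8; x_8 < x_1; x_1 < x_5; x_5 < x_4; x_4 < x_6; x_6 < x_12; x_12 < x_2; x_2 < x_7; x_7 < x_3.

x_11 < x_9 < x_10 < x_8 < x_1 < x_5 < x_4 < x_6 < x_12 < x_2 < x_7 < x_3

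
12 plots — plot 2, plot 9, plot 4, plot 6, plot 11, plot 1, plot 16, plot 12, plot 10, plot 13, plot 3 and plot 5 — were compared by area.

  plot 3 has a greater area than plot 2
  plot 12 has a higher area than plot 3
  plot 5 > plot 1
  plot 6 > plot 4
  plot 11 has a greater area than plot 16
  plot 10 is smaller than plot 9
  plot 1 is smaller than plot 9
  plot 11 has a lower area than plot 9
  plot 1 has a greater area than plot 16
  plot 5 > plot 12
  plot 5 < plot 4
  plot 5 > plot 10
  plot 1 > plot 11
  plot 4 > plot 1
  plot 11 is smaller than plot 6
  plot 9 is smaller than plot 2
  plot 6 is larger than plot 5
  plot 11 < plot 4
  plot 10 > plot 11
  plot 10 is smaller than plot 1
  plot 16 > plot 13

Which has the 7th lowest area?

The consecutive relations fix a unique order: plot 13 < plot 16 < plot 11 < plot 10 < plot 1 < plot 9 < plot 2 < plot 3 < plot 12 < plot 5 < plot 4 < plot 6.
Counting 7 from the smallest end gives plot 2.

plot 2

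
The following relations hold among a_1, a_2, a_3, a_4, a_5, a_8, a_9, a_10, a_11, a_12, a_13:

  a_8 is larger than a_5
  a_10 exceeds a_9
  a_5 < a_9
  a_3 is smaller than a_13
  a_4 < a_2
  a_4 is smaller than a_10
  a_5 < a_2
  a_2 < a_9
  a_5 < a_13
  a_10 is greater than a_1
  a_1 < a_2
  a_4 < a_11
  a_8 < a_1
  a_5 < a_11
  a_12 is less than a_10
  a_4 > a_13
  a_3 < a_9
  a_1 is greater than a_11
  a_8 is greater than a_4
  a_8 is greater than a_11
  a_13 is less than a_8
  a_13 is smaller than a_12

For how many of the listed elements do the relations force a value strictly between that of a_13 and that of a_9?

5

The relations place a_13 below a_9. An element lies strictly between them when it is forced above a_13 and also forced below a_9.
Above a_13: {a_4, a_11, a_8, a_1, a_12, a_2, a_10}. Below a_9: {a_3, a_5, a_4, a_11, a_8, a_1, a_2}.
Intersection: {a_4, a_11, a_8, a_1, a_2} — 5.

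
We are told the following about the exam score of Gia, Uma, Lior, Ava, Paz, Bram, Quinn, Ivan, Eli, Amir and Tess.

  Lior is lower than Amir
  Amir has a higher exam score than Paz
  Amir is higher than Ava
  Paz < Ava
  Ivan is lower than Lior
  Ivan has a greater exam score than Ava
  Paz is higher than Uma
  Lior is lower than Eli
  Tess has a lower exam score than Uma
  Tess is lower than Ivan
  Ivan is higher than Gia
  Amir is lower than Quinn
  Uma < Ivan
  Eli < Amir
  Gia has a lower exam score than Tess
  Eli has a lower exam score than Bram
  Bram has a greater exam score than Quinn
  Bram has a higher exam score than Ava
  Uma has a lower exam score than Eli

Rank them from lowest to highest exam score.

The consecutive links are each given: Gia < Tess; Tess < Uma; Uma < Paz; Paz < Ava; Ava < Ivan; Ivan < Lior; Lior < Eli; Eli < Amir; Amir < Quinn; Quinn < Bram.

Gia < Tess < Uma < Paz < Ava < Ivan < Lior < Eli < Amir < Quinn < Bram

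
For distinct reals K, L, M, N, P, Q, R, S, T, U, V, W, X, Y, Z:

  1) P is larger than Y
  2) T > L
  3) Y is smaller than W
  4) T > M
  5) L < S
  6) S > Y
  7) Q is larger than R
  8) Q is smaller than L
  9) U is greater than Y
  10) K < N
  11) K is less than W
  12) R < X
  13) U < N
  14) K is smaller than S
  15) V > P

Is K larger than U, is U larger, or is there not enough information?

Following every chain through K: above K we get S, W, N.
U is not reached, and no chain runs the other way from U to K.
So the given relations leave the order of K and U undetermined.

undetermined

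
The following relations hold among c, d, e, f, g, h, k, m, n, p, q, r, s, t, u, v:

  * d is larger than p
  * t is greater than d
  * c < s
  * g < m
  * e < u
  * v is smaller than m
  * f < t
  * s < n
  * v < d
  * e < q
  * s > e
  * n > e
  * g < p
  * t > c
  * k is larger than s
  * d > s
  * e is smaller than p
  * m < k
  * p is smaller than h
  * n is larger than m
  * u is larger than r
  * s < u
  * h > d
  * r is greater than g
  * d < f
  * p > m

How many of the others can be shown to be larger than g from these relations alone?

10

Directly above g: m, p, r.
One step further: n, k, u, d, h (8 so far).
One step further: f, t (10 so far).
No other element is forced above g by the given relations, so the count is 10.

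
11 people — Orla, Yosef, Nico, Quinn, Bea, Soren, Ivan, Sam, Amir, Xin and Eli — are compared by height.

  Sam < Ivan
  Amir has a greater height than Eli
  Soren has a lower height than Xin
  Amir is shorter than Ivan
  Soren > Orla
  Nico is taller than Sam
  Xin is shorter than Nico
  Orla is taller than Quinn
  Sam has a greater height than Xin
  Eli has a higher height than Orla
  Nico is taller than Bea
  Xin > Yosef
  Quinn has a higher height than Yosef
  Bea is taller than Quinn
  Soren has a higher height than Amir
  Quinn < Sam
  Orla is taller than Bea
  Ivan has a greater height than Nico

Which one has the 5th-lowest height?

Eli

The consecutive relations fix a unique order: Yosef < Quinn < Bea < Orla < Eli < Amir < Soren < Xin < Sam < Nico < Ivan.
The 5th smallest is Eli.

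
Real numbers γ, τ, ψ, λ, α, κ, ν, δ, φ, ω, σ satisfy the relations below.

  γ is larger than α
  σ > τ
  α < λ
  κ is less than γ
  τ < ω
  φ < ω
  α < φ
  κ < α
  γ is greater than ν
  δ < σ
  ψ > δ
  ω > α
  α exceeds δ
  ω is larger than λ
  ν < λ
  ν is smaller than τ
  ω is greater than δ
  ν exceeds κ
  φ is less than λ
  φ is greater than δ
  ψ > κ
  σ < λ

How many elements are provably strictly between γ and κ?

The relations place κ below γ. An element lies strictly between them when it is forced above κ and also forced below γ.
Above κ: {ν, α, τ, σ, φ, ψ, λ, ω}. Below γ: {δ, ν, α}.
Intersection: {ν, α} — 2.

2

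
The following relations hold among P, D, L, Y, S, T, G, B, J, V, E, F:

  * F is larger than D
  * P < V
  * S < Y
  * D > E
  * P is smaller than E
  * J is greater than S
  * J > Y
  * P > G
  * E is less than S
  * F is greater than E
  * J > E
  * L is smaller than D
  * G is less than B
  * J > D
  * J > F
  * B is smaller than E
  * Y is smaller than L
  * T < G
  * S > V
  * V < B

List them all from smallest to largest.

T < G < P < V < B < E < S < Y < L < D < F < J

Nothing is placed below T, so it is least; from there T < G; G < P; P < V; V < B; B < E; E < S; S < Y; Y < L; L < D; D < F; F < J, each given directly.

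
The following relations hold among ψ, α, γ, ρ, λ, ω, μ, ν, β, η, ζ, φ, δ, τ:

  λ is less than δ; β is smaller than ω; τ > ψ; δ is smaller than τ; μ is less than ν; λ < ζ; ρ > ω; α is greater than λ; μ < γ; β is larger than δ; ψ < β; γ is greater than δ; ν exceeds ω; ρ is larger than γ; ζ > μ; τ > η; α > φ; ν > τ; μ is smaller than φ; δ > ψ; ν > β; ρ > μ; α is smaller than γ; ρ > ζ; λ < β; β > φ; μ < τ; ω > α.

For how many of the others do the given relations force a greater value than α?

The elements the relations force above α are γ, ω, ν, ρ — no chain reaches any other.
That is 4.

4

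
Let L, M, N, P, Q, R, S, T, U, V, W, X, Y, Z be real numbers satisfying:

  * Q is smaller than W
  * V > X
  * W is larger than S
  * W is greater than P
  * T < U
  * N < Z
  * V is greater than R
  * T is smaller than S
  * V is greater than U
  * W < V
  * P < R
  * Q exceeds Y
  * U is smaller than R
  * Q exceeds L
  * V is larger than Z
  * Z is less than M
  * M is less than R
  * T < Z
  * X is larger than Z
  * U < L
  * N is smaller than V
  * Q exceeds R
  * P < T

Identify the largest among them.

Chaining downward from V: directly below it, N, Z, U, X, R, W; then P, T, S, M, Q; then Y, L.
That covers every other element, and nothing is given above V, so V is the largest.

V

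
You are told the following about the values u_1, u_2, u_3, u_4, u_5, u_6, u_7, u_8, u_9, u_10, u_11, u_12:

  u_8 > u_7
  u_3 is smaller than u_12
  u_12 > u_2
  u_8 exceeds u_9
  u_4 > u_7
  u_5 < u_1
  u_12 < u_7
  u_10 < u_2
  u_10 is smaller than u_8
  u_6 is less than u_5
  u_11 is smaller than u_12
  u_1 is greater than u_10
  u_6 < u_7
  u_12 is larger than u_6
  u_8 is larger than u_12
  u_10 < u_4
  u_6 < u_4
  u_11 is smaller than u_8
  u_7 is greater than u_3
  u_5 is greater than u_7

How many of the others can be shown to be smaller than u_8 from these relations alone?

Directly below u_8: u_9, u_10, u_11, u_12, u_7.
One step further: u_3, u_6, u_2 (8 so far).
No other element is forced below u_8 by the given relations, so the count is 8.

8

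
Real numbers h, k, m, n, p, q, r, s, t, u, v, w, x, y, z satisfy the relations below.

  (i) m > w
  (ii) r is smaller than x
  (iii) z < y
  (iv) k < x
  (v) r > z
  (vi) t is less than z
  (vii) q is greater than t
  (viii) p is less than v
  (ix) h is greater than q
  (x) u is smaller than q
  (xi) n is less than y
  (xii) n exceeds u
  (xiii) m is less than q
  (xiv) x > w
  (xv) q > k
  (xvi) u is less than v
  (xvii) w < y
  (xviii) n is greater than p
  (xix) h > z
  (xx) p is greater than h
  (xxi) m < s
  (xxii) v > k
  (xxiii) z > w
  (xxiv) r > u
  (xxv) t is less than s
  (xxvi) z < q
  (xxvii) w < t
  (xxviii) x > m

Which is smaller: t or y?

Link the given pairs in sequence: t < z; z < q; q < h; h < p; p < n; n < y.
Chaining these gives t < z < q < h < p < n < y.
So t < y; t is the smaller of the two.

t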